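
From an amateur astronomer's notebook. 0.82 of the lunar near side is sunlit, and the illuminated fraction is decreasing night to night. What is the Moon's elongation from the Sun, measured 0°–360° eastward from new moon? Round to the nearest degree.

230°

cos θ = 1 − 2f = -0.640, giving a principal value of 129.8°.
Waning ⇒ past full, so θ = 360° − 129.8° = 230.2°.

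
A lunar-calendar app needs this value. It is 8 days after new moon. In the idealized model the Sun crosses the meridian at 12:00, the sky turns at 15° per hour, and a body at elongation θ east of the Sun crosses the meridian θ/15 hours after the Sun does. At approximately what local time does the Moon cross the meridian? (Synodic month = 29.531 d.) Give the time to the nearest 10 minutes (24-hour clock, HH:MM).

Elongation θ = 360° × 8/29.531 ≈ 97.5°.
The Moon trails the Sun by θ/15 = 97.5/15 ≈ 6.50 hours.
12:00 + 6.502 h ≈ 18:30 → 18:30 to the nearest ten minutes.

18:30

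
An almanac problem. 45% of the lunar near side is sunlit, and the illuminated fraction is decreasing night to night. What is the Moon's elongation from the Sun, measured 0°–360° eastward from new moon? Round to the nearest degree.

276°

From f = (1 − cos θ)/2: cos θ = 1 − 2×0.45 = 0.100; arccos → 84.3°.
Waning ⇒ past full, so θ = 360° − 84.3° = 275.7°.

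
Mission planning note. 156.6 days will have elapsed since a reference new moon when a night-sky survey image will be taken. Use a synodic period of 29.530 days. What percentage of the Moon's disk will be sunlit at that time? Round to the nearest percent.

156.6/29.530 = 5.303 lunations, so 5 complete cycles and 8.95 d into the next.
Phase angle: θ = 360°·(8.95 d)/(29.530 d) = 109.1°.
Illuminated fraction = (1 − cos 109.1°)/2 = (1 − (-0.327))/2 ≈ 0.664, so 66%.

66%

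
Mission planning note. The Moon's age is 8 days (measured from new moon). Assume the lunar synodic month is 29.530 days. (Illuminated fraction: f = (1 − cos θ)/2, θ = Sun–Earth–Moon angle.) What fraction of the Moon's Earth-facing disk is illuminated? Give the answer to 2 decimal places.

The Moon has covered 8/29.530 of its cycle, so θ ≈ 360° × 8/29.530 = 97.5°.
With cos θ = (-0.131), the lit fraction is (1 − (-0.131))/2 ≈ 0.566.

0.57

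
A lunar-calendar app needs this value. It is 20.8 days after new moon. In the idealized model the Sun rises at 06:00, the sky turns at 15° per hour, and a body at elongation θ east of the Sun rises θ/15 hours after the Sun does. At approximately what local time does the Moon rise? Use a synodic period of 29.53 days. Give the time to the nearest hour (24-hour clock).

Elongation θ = 360° × 20.8/29.53 ≈ 253.6°.
The Moon trails the Sun by θ/15 = 253.6/15 ≈ 16.90 hours.
06:00 + 16.90 h ≈ 22:54 → 23:00 to the nearest hour.

23:00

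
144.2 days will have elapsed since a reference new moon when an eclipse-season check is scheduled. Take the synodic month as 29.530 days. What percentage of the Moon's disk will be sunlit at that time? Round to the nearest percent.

144.2 d spans 4 complete synodic months (4 × 29.530 = 118.12 d) plus 26.08 d.
The Moon has covered 26.08/29.530 of its cycle, so θ ≈ 360° × 26.08/29.530 = 317.9°.
With cos θ = 0.742, the lit fraction is (1 − 0.742)/2 ≈ 0.129, so 13%.

13%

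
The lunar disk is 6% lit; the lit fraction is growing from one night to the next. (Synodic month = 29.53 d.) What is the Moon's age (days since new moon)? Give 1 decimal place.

2.3 days

Invert f = (1 − cos θ)/2 to get cos θ = 1 − 2(0.06) = 0.880, hence θ₀ = arccos 0.880 = 28.4°.
Before full moon the principal value applies: θ = 28.4°.
Age = 29.53 × 28.4°/360° ≈ 2.33 days.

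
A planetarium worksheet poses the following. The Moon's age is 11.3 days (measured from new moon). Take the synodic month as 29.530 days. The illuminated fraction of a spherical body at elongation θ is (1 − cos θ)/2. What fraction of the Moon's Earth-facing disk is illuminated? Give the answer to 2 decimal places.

Phase angle: θ = 360°·(11.3 d)/(29.530 d) = 137.8°.
Illuminated fraction = (1 − cos 137.8°)/2 = (1 − (-0.740))/2 ≈ 0.870.

0.87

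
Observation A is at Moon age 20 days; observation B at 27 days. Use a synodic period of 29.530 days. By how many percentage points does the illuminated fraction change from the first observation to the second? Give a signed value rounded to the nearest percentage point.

θ₁ = 360° × 20/29.530 = 243.8°, f₁ = (1 − cos θ₁)/2 = 0.721.
θ₂ = 360° × 27/29.530 = 329.2°, f₂ = (1 − cos θ₂)/2 = 0.071.
Change = f₂ − f₁ = -0.650 → -65 percentage points.

-65 percentage points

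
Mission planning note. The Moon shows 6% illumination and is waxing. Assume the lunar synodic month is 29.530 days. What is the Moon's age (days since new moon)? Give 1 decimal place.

2.3 days

From f = (1 − cos θ)/2: cos θ = 1 − 2×0.06 = 0.880; arccos → 28.4°.
Waxing ⇒ before full, so θ = 28.4°.
That fraction of the synodic month is 28.4/360 × 29.530 d ≈ 2.33 d.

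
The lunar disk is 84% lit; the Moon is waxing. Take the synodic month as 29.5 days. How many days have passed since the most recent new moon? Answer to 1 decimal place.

10.9 days

From f = (1 − cos θ)/2: cos θ = 1 − 2×0.84 = -0.680; arccos → 132.8°.
The Moon is waxing (0°–180°), so θ = 132.8° directly.
That fraction of the synodic month is 132.8/360 × 29.5 d ≈ 10.89 d.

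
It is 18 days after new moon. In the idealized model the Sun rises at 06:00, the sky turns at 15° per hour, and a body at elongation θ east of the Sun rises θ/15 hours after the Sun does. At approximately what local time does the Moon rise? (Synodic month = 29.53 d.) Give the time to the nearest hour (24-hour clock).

21:00

Elongation θ = 360° × 18/29.53 ≈ 219.4°.
Delay after the Sun = 219.4° / (15°/h) ≈ 14.63 h.
06:00 + 14.63 h ≈ 20:38 → 21:00 to the nearest hour.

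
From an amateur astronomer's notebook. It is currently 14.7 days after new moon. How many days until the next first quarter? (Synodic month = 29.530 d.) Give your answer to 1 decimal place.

First quarter is 0.25 of the way through the cycle: age 0.25 × 29.530 = 7.383 d.
Already past this cycle's first quarter; the next is at 7.383 + 29.530 = 36.913 d, so 36.913 − 14.7 = 22.213 days.

22.2 days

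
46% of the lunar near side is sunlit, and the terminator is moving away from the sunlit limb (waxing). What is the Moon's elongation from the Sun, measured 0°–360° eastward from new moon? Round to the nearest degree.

85°

cos θ = 1 − 2f = 0.080, giving a principal value of 85.4°.
The Moon is waxing (0°–180°), so θ = 85.4° directly.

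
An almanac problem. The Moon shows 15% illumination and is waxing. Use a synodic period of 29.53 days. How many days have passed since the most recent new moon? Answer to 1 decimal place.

cos θ = 1 − 2f = 0.700, giving a principal value of 45.6°.
The Moon is waxing (0°–180°), so θ = 45.6° directly.
At 360°/29.53 d per day, 45.6° corresponds to 3.74 days.

3.7 days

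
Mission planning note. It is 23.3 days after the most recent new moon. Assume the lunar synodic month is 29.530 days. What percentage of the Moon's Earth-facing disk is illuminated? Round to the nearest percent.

Phase angle: θ = 360°·(23.3 d)/(29.530 d) = 284.1°.
cos 284.1° = 0.243, so f = (1 − 0.243)/2 = 0.379, so 38%.

38%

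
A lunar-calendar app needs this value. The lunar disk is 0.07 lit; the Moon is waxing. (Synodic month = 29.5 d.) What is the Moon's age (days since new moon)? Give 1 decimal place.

2.5 days

cos θ = 1 − 2f = 0.860, giving a principal value of 30.7°.
The Moon is waxing (0°–180°), so θ = 30.7° directly.
Age = 29.5 × 30.7°/360° ≈ 2.51 days.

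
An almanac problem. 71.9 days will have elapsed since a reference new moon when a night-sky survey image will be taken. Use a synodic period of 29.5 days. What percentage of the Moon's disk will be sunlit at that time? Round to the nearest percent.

96%

71.9/29.5 = 2.437 lunations, so 2 complete cycles and 12.90 d into the next.
Phase angle: θ = 360°·(12.90 d)/(29.5 d) = 157.4°.
With cos θ = (-0.923), the lit fraction is (1 − (-0.923))/2 ≈ 0.962, so 96%.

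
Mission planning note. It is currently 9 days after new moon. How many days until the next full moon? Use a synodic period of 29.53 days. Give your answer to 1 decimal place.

5.8 days

Full moon occurs at elongation 180°, i.e. at age 29.53 × 180/360 = 14.765 d.
That is 14.765 − 9 = 5.765 days ahead.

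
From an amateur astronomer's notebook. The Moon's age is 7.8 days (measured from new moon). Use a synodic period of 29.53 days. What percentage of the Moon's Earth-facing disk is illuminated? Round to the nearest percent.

54%

Phase angle: θ = 360°·(7.8 d)/(29.53 d) = 95.1°.
Illuminated fraction = (1 − cos 95.1°)/2 = (1 − (-0.089))/2 ≈ 0.544, so 54%.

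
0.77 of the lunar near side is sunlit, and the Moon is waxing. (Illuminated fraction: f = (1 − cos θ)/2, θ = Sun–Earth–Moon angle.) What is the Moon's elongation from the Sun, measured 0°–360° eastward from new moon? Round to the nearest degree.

From f = (1 − cos θ)/2: cos θ = 1 − 2×0.77 = -0.540; arccos → 122.7°.
The Moon is waxing (0°–180°), so θ = 122.7° directly.

123°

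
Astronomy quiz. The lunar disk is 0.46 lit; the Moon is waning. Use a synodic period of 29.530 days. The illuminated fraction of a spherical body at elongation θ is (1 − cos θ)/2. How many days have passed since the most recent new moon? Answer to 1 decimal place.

cos θ = 1 − 2f = 0.080, giving a principal value of 85.4°.
Since the Moon is past full (waning), take the reflex angle: θ = 360° − 85.4° = 274.6°.
At 360°/29.530 d per day, 274.6° corresponds to 22.52 days.

22.5 days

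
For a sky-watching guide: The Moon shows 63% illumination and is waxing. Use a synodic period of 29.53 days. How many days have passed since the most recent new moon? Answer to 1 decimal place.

8.6 days

Invert f = (1 − cos θ)/2 to get cos θ = 1 − 2(0.63) = -0.260, hence θ₀ = arccos -0.260 = 105.1°.
Waxing ⇒ before full, so θ = 105.1°.
That fraction of the synodic month is 105.1/360 × 29.53 d ≈ 8.62 d.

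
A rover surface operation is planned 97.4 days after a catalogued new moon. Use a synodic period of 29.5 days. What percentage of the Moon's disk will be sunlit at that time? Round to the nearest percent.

66%

97.4/29.5 = 3.302 lunations, so 3 complete cycles and 8.90 d into the next.
Elongation θ = 360° × 8.90/29.5 ≈ 108.6°.
cos 108.6° = (-0.319), so f = (1 − (-0.319))/2 = 0.660, so 66%.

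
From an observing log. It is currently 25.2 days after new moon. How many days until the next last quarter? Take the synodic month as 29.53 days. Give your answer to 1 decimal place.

Last quarter occurs at elongation 270°, i.e. at age 29.53 × 270/360 = 22.148 d.
This lunation's last quarter (22.148 d) has passed, so add one period: 51.678 − 25.2 = 26.478 days.

26.5 days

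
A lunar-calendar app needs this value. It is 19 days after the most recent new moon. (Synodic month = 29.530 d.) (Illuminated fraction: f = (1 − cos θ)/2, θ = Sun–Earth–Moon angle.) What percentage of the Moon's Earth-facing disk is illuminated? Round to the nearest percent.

81%

Phase angle: θ = 360°·(19 d)/(29.530 d) = 231.6°.
With cos θ = (-0.621), the lit fraction is (1 − (-0.621))/2 ≈ 0.810, so 81%.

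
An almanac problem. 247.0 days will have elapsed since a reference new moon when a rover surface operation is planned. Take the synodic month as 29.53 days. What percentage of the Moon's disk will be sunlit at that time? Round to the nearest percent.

83%

247.0 d spans 8 complete synodic months (8 × 29.53 = 236.24 d) plus 10.76 d.
Phase angle: θ = 360°·(10.76 d)/(29.53 d) = 131.2°.
cos 131.2° = (-0.658), so f = (1 − (-0.658))/2 = 0.829, so 83%.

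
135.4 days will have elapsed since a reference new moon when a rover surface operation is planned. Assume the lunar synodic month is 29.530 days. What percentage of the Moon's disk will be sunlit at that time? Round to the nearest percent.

Reduce mod P: 135.4 − 4×29.530 = 17.28 d into the current lunation.
Phase angle: θ = 360°·(17.28 d)/(29.530 d) = 210.7°.
With cos θ = (-0.860), the lit fraction is (1 − (-0.860))/2 ≈ 0.930, so 93%.

93%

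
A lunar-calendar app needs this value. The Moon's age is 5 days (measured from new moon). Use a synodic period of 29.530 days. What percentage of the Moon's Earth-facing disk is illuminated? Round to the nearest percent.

26%

Elongation θ = 360° × 5/29.530 ≈ 61.0°.
cos 61.0° = 0.485, so f = (1 − 0.485)/2 = 0.257, so 26%.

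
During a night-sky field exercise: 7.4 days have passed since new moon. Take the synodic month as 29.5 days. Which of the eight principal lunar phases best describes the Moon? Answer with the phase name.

At 7.4/29.5 of the cycle, θ ≈ 90° — the first quarter range.

first quarter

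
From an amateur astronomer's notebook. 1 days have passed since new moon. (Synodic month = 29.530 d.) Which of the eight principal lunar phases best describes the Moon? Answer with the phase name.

At 1/29.530 of the cycle, θ ≈ 12° — the new moon range.

new moon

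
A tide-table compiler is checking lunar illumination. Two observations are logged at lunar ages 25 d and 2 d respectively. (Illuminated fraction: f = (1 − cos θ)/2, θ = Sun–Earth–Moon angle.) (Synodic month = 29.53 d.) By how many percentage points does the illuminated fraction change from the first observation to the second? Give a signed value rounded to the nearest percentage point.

First observation: θ = 360°·25/29.53 = 304.8°, so f = 0.215.
Second observation: θ = 24.4°, f = 0.045.
Δf = 0.045 − 0.215 = -0.170, i.e. -17 pp.

-17 percentage points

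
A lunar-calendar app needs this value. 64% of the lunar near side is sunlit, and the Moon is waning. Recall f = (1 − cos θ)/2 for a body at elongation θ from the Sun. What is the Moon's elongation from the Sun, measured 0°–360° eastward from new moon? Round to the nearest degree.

cos θ = 1 − 2f = -0.280, giving a principal value of 106.3°.
Waning ⇒ past full, so θ = 360° − 106.3° = 253.7°.

254°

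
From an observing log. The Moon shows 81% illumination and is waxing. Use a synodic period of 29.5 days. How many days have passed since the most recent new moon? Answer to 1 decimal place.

From f = (1 − cos θ)/2: cos θ = 1 − 2×0.81 = -0.620; arccos → 128.3°.
Waxing ⇒ before full, so θ = 128.3°.
Age = 29.5 × 128.3°/360° ≈ 10.51 days.

10.5 days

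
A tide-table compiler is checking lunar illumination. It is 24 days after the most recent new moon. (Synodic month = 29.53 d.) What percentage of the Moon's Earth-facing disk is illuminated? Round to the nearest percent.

The Moon has covered 24/29.53 of its cycle, so θ ≈ 360° × 24/29.53 = 292.6°.
Illuminated fraction = (1 − cos 292.6°)/2 = (1 − 0.384)/2 ≈ 0.308, so 31%.

31%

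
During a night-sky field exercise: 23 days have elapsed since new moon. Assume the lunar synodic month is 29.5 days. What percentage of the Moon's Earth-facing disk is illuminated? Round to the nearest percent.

The Moon has covered 23/29.5 of its cycle, so θ ≈ 360° × 23/29.5 = 280.7°.
With cos θ = 0.185, the lit fraction is (1 − 0.185)/2 ≈ 0.407, so 41%.

41%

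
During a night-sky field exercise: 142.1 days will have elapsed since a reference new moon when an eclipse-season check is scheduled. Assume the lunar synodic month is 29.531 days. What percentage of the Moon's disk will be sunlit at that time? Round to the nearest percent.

31%

142.1/29.531 = 4.812 lunations, so 4 complete cycles and 23.98 d into the next.
Phase angle: θ = 360°·(23.98 d)/(29.531 d) = 292.3°.
cos 292.3° = 0.379, so f = (1 − 0.379)/2 = 0.310, so 31%.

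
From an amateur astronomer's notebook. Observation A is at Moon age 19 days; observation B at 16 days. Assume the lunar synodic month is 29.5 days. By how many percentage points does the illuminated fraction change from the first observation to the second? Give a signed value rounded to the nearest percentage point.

θ₁ = 360° × 19/29.5 = 231.9°, f₁ = (1 − cos θ₁)/2 = 0.809.
θ₂ = 360° × 16/29.5 = 195.3°, f₂ = (1 − cos θ₂)/2 = 0.982.
Change = f₂ − f₁ = +0.174 → +17 percentage points.

+17 percentage points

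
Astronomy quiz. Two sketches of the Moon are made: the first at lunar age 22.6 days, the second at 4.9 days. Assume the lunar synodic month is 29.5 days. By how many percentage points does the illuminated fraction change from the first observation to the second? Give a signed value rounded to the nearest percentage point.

First observation: θ = 360°·22.6/29.5 = 275.8°, so f = 0.450.
Second observation: θ = 59.8°, f = 0.248.
Δf = 0.248 − 0.450 = -0.201, i.e. -20 pp.

-20 percentage points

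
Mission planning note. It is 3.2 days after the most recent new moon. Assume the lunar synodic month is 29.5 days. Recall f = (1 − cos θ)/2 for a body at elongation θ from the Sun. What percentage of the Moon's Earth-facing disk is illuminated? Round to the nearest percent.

The Moon has covered 3.2/29.5 of its cycle, so θ ≈ 360° × 3.2/29.5 = 39.1°.
Illuminated fraction = (1 − cos 39.1°)/2 = (1 − 0.777)/2 ≈ 0.112, so 11%.

11%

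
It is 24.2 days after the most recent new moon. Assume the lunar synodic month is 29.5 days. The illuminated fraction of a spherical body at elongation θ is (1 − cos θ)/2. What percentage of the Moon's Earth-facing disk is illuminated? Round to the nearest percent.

29%

Elongation θ = 360° × 24.2/29.5 ≈ 295.3°.
cos 295.3° = 0.428, so f = (1 − 0.428)/2 = 0.286, so 29%.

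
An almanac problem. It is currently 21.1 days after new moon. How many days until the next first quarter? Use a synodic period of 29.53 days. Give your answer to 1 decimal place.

15.8 days

First quarter is 0.25 of the way through the cycle: age 0.25 × 29.53 = 7.383 d.
This lunation's first quarter (7.383 d) has passed, so add one period: 36.913 − 21.1 = 15.812 days.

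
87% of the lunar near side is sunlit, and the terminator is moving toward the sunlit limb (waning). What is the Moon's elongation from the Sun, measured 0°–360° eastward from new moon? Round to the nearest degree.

222°

Invert f = (1 − cos θ)/2 to get cos θ = 1 − 2(0.87) = -0.740, hence θ₀ = arccos -0.740 = 137.7°.
Since the Moon is past full (waning), take the reflex angle: θ = 360° − 137.7° = 222.3°.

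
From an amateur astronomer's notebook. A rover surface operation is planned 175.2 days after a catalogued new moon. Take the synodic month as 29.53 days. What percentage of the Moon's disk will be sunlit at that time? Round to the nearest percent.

4%

175.2 d spans 5 complete synodic months (5 × 29.53 = 147.65 d) plus 27.55 d.
Elongation θ = 360° × 27.55/29.53 ≈ 335.9°.
Illuminated fraction = (1 − cos 335.9°)/2 = (1 − 0.913)/2 ≈ 0.044, so 4%.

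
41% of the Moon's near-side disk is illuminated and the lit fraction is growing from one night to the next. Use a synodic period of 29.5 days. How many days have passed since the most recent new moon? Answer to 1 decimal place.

6.5 days

cos θ = 1 − 2f = 0.180, giving a principal value of 79.6°.
Before full moon the principal value applies: θ = 79.6°.
That fraction of the synodic month is 79.6/360 × 29.5 d ≈ 6.53 d.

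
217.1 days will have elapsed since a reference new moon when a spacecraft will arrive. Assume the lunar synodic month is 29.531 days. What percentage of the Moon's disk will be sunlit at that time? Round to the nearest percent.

80%

217.1/29.531 = 7.352 lunations, so 7 complete cycles and 10.38 d into the next.
The Moon has covered 10.38/29.531 of its cycle, so θ ≈ 360° × 10.38/29.531 = 126.6°.
cos 126.6° = (-0.596), so f = (1 − (-0.596))/2 = 0.798, so 80%.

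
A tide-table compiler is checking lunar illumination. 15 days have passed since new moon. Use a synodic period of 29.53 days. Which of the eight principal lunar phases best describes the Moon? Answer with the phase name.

θ ≈ 360° × 15/29.53 = 183°, which falls in the full moon sector.

full moon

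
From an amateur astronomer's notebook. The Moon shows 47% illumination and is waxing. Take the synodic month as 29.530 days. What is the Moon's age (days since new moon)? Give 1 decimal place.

Invert f = (1 − cos θ)/2 to get cos θ = 1 − 2(0.47) = 0.060, hence θ₀ = arccos 0.060 = 86.6°.
Waxing ⇒ before full, so θ = 86.6°.
That fraction of the synodic month is 86.6/360 × 29.530 d ≈ 7.10 d.

7.1 days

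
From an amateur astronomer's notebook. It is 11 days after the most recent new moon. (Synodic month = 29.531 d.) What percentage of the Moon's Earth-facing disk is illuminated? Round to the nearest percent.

85%

Elongation θ = 360° × 11/29.531 ≈ 134.1°.
With cos θ = (-0.696), the lit fraction is (1 − (-0.696))/2 ≈ 0.848, so 85%.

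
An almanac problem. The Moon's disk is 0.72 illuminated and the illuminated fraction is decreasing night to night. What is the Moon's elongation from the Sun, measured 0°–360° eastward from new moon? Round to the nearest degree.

244°

Invert f = (1 − cos θ)/2 to get cos θ = 1 − 2(0.72) = -0.440, hence θ₀ = arccos -0.440 = 116.1°.
Waning ⇒ past full, so θ = 360° − 116.1° = 243.9°.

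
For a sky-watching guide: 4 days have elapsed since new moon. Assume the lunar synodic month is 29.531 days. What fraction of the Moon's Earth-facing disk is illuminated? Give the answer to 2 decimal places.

Elongation θ = 360° × 4/29.531 ≈ 48.8°.
Illuminated fraction = (1 − cos 48.8°)/2 = (1 − 0.659)/2 ≈ 0.170.

0.17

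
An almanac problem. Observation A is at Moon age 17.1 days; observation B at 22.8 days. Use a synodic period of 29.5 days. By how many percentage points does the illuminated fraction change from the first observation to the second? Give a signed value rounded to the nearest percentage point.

-51 percentage points

First observation: θ = 360°·17.1/29.5 = 208.7°, so f = 0.939.
Second observation: θ = 278.2°, f = 0.428.
Δf = 0.428 − 0.939 = -0.510, i.e. -51 pp.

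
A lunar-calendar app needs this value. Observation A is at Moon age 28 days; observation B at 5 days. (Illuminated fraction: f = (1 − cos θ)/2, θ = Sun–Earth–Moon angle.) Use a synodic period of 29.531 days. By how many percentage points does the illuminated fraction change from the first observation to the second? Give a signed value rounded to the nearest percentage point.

θ₁ = 360° × 28/29.531 = 341.3°, f₁ = (1 − cos θ₁)/2 = 0.026.
θ₂ = 360° × 5/29.531 = 61.0°, f₂ = (1 − cos θ₂)/2 = 0.257.
Change = f₂ − f₁ = +0.231 → +23 percentage points.

+23 percentage points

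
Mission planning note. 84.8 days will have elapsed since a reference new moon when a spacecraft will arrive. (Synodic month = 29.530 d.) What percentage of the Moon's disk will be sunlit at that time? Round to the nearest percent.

Reduce mod P: 84.8 − 2×29.530 = 25.74 d into the current lunation.
Phase angle: θ = 360°·(25.74 d)/(29.530 d) = 313.8°.
cos 313.8° = 0.692, so f = (1 − 0.692)/2 = 0.154, so 15%.

15%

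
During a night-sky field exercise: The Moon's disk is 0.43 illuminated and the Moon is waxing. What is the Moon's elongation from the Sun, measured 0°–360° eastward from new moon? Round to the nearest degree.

From f = (1 − cos θ)/2: cos θ = 1 − 2×0.43 = 0.140; arccos → 82.0°.
Before full moon the principal value applies: θ = 82.0°.

82°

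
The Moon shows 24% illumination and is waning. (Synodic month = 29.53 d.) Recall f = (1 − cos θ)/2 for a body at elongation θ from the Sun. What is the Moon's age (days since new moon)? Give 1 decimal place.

24.7 days

Invert f = (1 − cos θ)/2 to get cos θ = 1 − 2(0.24) = 0.520, hence θ₀ = arccos 0.520 = 58.7°.
A waning Moon lies in 180°–360°, so θ = 360° − 58.7° = 301.3°.
That fraction of the synodic month is 301.3/360 × 29.53 d ≈ 24.72 d.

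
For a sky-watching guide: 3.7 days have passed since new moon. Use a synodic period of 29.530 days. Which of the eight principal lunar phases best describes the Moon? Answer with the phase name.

θ ≈ 360° × 3.7/29.530 = 45°, which falls in the waxing crescent sector.

waxing crescent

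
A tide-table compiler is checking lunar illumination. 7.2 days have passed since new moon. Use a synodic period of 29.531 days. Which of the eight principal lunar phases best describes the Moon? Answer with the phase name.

first quarter

θ ≈ 360° × 7.2/29.531 = 88°, which falls in the first quarter sector.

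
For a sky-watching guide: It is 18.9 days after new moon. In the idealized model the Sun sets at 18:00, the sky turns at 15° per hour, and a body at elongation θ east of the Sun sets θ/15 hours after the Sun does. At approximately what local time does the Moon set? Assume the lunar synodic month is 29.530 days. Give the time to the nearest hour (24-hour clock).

09:00

Elongation θ = 360° × 18.9/29.530 ≈ 230.4°.
The Moon trails the Sun by θ/15 = 230.4/15 ≈ 15.36 hours.
18:00 + 15.36 h ≈ 09:22 → 09:00 to the nearest hour.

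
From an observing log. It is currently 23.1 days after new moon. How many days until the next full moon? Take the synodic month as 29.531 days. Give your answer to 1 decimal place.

21.2 days

Full moon occurs at elongation 180°, i.e. at age 29.531 × 180/360 = 14.765 d.
This lunation's full moon (14.765 d) has passed, so add one period: 44.296 − 23.1 = 21.196 days.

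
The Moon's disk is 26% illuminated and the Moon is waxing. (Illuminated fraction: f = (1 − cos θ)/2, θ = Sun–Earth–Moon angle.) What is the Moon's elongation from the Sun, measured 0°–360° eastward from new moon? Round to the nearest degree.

Invert f = (1 − cos θ)/2 to get cos θ = 1 − 2(0.26) = 0.480, hence θ₀ = arccos 0.480 = 61.3°.
The Moon is waxing (0°–180°), so θ = 61.3° directly.

61°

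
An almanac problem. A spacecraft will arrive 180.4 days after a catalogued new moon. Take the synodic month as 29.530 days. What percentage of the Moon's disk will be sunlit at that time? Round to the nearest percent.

11%

Reduce mod P: 180.4 − 6×29.530 = 3.22 d into the current lunation.
Phase angle: θ = 360°·(3.22 d)/(29.530 d) = 39.3°.
Illuminated fraction = (1 − cos 39.3°)/2 = (1 − 0.774)/2 ≈ 0.113, so 11%.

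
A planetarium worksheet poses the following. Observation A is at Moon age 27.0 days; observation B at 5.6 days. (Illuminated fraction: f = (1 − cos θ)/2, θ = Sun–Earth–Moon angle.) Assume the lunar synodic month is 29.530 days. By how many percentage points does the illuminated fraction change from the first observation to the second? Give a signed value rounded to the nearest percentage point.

θ₁ = 360° × 27.0/29.530 = 329.2°, f₁ = (1 − cos θ₁)/2 = 0.071.
θ₂ = 360° × 5.6/29.530 = 68.3°, f₂ = (1 − cos θ₂)/2 = 0.315.
Change = f₂ − f₁ = +0.244 → +24 percentage points.

+24 pp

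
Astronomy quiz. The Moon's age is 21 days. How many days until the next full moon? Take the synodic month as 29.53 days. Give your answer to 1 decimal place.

Full moon occurs at elongation 180°, i.e. at age 29.53 × 180/360 = 14.765 d.
Already past this cycle's full moon; the next is at 14.765 + 29.53 = 44.295 d, so 44.295 − 21 = 23.295 days.

23.3 days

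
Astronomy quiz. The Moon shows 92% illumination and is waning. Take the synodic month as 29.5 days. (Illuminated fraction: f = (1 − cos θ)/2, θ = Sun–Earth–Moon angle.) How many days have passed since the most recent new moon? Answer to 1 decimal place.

17.4 days

From f = (1 − cos θ)/2: cos θ = 1 − 2×0.92 = -0.840; arccos → 147.1°.
Since the Moon is past full (waning), take the reflex angle: θ = 360° − 147.1° = 212.9°.
That fraction of the synodic month is 212.9/360 × 29.5 d ≈ 17.44 d.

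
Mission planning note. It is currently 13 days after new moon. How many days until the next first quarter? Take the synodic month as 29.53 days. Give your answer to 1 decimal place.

23.9 days

First quarter occurs at elongation 90°, i.e. at age 29.53 × 90/360 = 7.383 d.
Already past this cycle's first quarter; the next is at 7.383 + 29.53 = 36.913 d, so 36.913 − 13 = 23.913 days.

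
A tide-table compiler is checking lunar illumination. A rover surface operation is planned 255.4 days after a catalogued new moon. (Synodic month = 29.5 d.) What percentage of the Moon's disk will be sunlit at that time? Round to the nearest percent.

Reduce mod P: 255.4 − 8×29.5 = 19.40 d into the current lunation.
The Moon has covered 19.40/29.5 of its cycle, so θ ≈ 360° × 19.40/29.5 = 236.7°.
With cos θ = (-0.548), the lit fraction is (1 − (-0.548))/2 ≈ 0.774, so 77%.

77%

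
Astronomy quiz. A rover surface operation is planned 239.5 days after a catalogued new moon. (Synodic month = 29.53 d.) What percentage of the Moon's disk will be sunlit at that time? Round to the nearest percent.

12%

Reduce mod P: 239.5 − 8×29.53 = 3.26 d into the current lunation.
Elongation θ = 360° × 3.26/29.53 ≈ 39.7°.
cos 39.7° = 0.769, so f = (1 − 0.769)/2 = 0.116, so 12%.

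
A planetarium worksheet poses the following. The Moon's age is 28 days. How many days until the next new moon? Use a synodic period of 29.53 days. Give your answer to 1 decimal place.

1.5 days

The next new moon completes the synodic month: 29.53 − 28 = 1.530 days.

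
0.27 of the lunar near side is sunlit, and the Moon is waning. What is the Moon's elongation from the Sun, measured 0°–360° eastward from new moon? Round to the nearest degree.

Invert f = (1 − cos θ)/2 to get cos θ = 1 − 2(0.27) = 0.460, hence θ₀ = arccos 0.460 = 62.6°.
A waning Moon lies in 180°–360°, so θ = 360° − 62.6° = 297.4°.

297°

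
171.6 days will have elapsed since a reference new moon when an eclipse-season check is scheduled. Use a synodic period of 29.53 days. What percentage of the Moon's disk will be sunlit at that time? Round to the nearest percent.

171.6/29.53 = 5.811 lunations, so 5 complete cycles and 23.95 d into the next.
Elongation θ = 360° × 23.95/29.53 ≈ 292.0°.
With cos θ = 0.374, the lit fraction is (1 − 0.374)/2 ≈ 0.313, so 31%.

31%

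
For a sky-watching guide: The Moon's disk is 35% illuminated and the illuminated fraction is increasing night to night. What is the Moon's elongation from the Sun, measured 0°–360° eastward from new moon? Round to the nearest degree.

From f = (1 − cos θ)/2: cos θ = 1 − 2×0.35 = 0.300; arccos → 72.5°.
Before full moon the principal value applies: θ = 72.5°.

73°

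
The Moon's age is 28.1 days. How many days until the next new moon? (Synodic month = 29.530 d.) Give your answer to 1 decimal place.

1.4 days

One full lunation from the last new moon is 29.530 d; remaining = 29.530 − 28.1 = 1.430 d.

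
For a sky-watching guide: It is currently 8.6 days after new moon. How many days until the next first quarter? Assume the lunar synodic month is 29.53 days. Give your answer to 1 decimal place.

First quarter is 0.25 of the way through the cycle: age 0.25 × 29.53 = 7.383 d.
This lunation's first quarter (7.383 d) has passed, so add one period: 36.913 − 8.6 = 28.313 days.

28.3 days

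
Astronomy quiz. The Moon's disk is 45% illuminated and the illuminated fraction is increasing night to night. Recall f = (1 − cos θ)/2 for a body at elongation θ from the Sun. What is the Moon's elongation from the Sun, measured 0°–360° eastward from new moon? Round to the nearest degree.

84°

Invert f = (1 − cos θ)/2 to get cos θ = 1 − 2(0.45) = 0.100, hence θ₀ = arccos 0.100 = 84.3°.
The Moon is waxing (0°–180°), so θ = 84.3° directly.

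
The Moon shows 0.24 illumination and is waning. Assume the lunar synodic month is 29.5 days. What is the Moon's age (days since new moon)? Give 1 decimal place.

24.7 days

cos θ = 1 − 2f = 0.520, giving a principal value of 58.7°.
Waning ⇒ past full, so θ = 360° − 58.7° = 301.3°.
Age = 29.5 × 301.3°/360° ≈ 24.69 days.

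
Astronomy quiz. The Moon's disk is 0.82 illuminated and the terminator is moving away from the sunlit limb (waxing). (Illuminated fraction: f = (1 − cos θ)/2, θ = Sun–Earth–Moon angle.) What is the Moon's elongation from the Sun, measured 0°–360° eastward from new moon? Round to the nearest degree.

130°

cos θ = 1 − 2f = -0.640, giving a principal value of 129.8°.
The Moon is waxing (0°–180°), so θ = 129.8° directly.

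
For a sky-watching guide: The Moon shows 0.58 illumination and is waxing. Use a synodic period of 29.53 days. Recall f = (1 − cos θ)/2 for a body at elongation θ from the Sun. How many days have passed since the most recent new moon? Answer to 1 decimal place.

From f = (1 − cos θ)/2: cos θ = 1 − 2×0.58 = -0.160; arccos → 99.2°.
Before full moon the principal value applies: θ = 99.2°.
Age = 29.53 × 99.2°/360° ≈ 8.14 days.

8.1 days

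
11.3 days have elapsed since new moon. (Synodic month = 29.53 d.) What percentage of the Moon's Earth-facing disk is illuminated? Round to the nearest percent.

87%

Phase angle: θ = 360°·(11.3 d)/(29.53 d) = 137.8°.
Illuminated fraction = (1 − cos 137.8°)/2 = (1 − (-0.740))/2 ≈ 0.870, so 87%.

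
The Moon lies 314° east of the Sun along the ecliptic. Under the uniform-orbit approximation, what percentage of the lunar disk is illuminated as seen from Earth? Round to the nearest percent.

f = (1 − cos 314°)/2 = (1 − 0.695)/2 ≈ 0.153, i.e. 15%.

15%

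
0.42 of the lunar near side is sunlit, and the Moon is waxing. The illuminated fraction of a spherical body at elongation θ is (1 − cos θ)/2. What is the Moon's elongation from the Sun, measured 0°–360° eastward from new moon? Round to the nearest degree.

From f = (1 − cos θ)/2: cos θ = 1 − 2×0.42 = 0.160; arccos → 80.8°.
The Moon is waxing (0°–180°), so θ = 80.8° directly.

81°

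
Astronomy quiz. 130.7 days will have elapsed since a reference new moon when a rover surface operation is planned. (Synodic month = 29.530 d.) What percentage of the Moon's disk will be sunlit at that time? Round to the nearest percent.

95%

130.7/29.530 = 4.426 lunations, so 4 complete cycles and 12.58 d into the next.
Phase angle: θ = 360°·(12.58 d)/(29.530 d) = 153.4°.
Illuminated fraction = (1 − cos 153.4°)/2 = (1 − (-0.894))/2 ≈ 0.947, so 95%.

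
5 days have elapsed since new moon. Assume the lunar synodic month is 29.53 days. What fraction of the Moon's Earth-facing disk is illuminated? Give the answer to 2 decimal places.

Elongation θ = 360° × 5/29.53 ≈ 61.0°.
With cos θ = 0.485, the lit fraction is (1 − 0.485)/2 ≈ 0.257.

0.26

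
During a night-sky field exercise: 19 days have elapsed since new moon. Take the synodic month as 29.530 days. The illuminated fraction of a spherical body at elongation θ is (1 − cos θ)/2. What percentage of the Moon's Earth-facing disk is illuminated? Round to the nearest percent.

Phase angle: θ = 360°·(19 d)/(29.530 d) = 231.6°.
With cos θ = (-0.621), the lit fraction is (1 − (-0.621))/2 ≈ 0.810, so 81%.

81%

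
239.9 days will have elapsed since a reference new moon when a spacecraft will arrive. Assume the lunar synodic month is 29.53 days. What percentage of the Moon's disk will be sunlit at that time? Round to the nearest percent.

239.9/29.53 = 8.124 lunations, so 8 complete cycles and 3.66 d into the next.
Phase angle: θ = 360°·(3.66 d)/(29.53 d) = 44.6°.
cos 44.6° = 0.712, so f = (1 − 0.712)/2 = 0.144, so 14%.

14%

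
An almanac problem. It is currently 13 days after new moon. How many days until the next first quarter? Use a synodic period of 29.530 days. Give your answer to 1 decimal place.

First quarter is 0.25 of the way through the cycle: age 0.25 × 29.530 = 7.383 d.
Already past this cycle's first quarter; the next is at 7.383 + 29.530 = 36.913 d, so 36.913 − 13 = 23.913 days.

23.9 days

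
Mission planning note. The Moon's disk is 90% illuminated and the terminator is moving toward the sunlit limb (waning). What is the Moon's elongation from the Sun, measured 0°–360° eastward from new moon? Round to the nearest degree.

cos θ = 1 − 2f = -0.800, giving a principal value of 143.1°.
A waning Moon lies in 180°–360°, so θ = 360° − 143.1° = 216.9°.

217°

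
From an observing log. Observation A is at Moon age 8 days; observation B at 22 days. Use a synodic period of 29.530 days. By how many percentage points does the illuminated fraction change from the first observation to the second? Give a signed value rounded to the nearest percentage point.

-5 percentage points

First observation: θ = 360°·8/29.530 = 97.5°, so f = 0.566.
Second observation: θ = 268.2°, f = 0.516.
Δf = 0.516 − 0.566 = -0.050, i.e. -5 pp.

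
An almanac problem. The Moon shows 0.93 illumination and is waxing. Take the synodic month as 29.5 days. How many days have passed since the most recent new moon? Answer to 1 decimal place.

From f = (1 − cos θ)/2: cos θ = 1 − 2×0.93 = -0.860; arccos → 149.3°.
The Moon is waxing (0°–180°), so θ = 149.3° directly.
At 360°/29.5 d per day, 149.3° corresponds to 12.24 days.

12.2 days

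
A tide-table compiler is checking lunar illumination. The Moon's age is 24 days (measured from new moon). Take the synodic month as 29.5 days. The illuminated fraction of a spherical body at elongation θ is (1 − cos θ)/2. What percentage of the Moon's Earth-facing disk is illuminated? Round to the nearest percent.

31%

Elongation θ = 360° × 24/29.5 ≈ 292.9°.
With cos θ = 0.389, the lit fraction is (1 − 0.389)/2 ≈ 0.306, so 31%.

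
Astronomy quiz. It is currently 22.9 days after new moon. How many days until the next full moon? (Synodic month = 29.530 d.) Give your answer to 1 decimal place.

Full moon occurs at elongation 180°, i.e. at age 29.530 × 180/360 = 14.765 d.
This lunation's full moon (14.765 d) has passed, so add one period: 44.295 − 22.9 = 21.395 days.

21.4 days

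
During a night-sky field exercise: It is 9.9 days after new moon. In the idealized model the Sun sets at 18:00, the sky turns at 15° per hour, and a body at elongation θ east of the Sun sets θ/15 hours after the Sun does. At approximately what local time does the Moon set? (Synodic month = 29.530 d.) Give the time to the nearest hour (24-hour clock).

02:00

Elongation θ = 360° × 9.9/29.530 ≈ 120.7°.
Delay after the Sun = 120.7° / (15°/h) ≈ 8.05 h.
18:00 + 8.05 h ≈ 02:03 → 02:00 to the nearest hour.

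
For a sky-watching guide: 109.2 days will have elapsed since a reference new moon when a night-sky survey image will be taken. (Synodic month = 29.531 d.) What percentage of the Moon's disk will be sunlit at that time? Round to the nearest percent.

109.2 d spans 3 complete synodic months (3 × 29.531 = 88.59 d) plus 20.61 d.
Phase angle: θ = 360°·(20.61 d)/(29.531 d) = 251.2°.
With cos θ = (-0.322), the lit fraction is (1 − (-0.322))/2 ≈ 0.661, so 66%.

66%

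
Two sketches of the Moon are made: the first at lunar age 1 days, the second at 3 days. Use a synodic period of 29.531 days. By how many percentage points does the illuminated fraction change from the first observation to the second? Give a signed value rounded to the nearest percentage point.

+9 pp

First observation: θ = 360°·1/29.531 = 12.2°, so f = 0.011.
Second observation: θ = 36.6°, f = 0.098.
Δf = 0.098 − 0.011 = +0.087, i.e. +9 pp.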